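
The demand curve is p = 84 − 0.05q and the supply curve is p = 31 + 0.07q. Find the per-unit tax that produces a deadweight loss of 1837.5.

Competitive equilibrium: 84 − 0.05q = 31 + 0.07q → q* = 441.6667, p* = 61.9167.
A tax t gives Δq = t/0.12 and wedge t, so DWL = t²/0.24.
t²/0.24 = 1837.5 → t² = 441 → t = 21.

21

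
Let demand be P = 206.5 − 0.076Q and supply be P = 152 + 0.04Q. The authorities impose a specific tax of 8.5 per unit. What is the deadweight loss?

Competitive equilibrium: 206.5 − 0.076Q = 152 + 0.04Q → Q* = 469.8276, P* = 170.7931.
With the tax, the buyer price exceeds the seller price by 8.5: (206.5 − 0.076Q) − (152 + 0.04Q) = 8.5 → Q' = 396.5517.
ΔQ = 469.8276 − 396.5517 = 73.2759; the wedge equals the tax, 8.5.
Welfare loss = ½ × 73.2759 × 8.5 = 311.42.

311.42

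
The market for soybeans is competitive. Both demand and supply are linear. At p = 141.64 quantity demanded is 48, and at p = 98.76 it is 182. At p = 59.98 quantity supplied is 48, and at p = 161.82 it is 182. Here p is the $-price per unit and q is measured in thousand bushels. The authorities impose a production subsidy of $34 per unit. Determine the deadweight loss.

$535.19 thousand

Demand slope = (98.76 − 141.64)/(182 − 48) = −0.32, so p = 157 − 0.32q.
Supply slope = (161.82 − 59.98)/(182 − 48) = 0.76, so p = 23.5 + 0.76q.
Competitive equilibrium: 157 − 0.32q = 23.5 + 0.76q → q* = 123.6111, p* = 117.4444.
The subsidy lowers effective supply by 34: p = 0.76q − 10.5.
New quantity: 157 − 0.32q = 0.76q − 10.5 → q' = 155.0926.
Overproduction Δq = 155.0926 − 123.6111 = 31.4815; wedge = subsidy = 34.
Deadweight loss = ½ × 31.4815 × 34 = $535.19 thousand.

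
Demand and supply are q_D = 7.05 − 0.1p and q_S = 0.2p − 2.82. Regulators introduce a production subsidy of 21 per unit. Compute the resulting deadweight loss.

In inverse form: demand p = 70.5 − 10q, supply p = 14.1 + 5q.
Competitive equilibrium: 70.5 − 10q = 14.1 + 5q → q* = 3.76, p* = 32.9.
The subsidy lowers effective supply by 21: p = 5q − 6.9.
New quantity: 70.5 − 10q = 5q − 6.9 → q' = 5.16.
Overproduction Δq = 5.16 − 3.76 = 1.4; wedge = subsidy = 21.
The triangle = ½ × 1.4 × 21 = 14.70.

14.70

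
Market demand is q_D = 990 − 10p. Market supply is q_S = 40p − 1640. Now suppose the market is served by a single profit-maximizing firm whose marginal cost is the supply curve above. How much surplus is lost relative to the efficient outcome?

2657.98

In inverse form: demand p = 99 − 0.1q, supply p = 41 + 0.025q.
Competitive equilibrium: 99 − 0.1q = 41 + 0.025q → q* = 464, p* = 52.6.
Marginal revenue: MR = 99 − 0.2q. Set MR = MC: 99 − 0.2q = 41 + 0.025q → q_m = 257.7778.
Price p_m = 99 − 0.1·257.7778 = 73.2222; MC(q_m) = 41 + 0.025·257.7778 = 47.4444.
Competitive q* = 464, so Δq = 206.2222; wedge = 73.2222 − 47.4444 = 25.7778.
DWL = ½ × 206.2222 × 25.7778 = 2657.98.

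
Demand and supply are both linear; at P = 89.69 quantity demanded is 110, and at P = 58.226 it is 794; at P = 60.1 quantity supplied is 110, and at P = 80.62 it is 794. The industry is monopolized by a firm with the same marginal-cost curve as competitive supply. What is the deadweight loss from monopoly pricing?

Demand slope = (58.226 − 89.69)/(794 − 110) = −0.046, so P = 94.75 − 0.046Q.
Supply slope = (80.62 − 60.1)/(794 − 110) = 0.03, so P = 56.8 + 0.03Q.
Competitive equilibrium: 94.75 − 0.046Q = 56.8 + 0.03Q → Q* = 499.34211, P* = 71.78026.
Marginal revenue: MR = 94.75 − 0.092Q. Set MR = MC: 94.75 − 0.092Q = 56.8 + 0.03Q → Q_m = 311.06557.
Price P_m = 94.75 − 0.046·311.06557 = 80.44098; MC(Q_m) = 56.8 + 0.03·311.06557 = 66.13197.
Competitive Q* = 499.34211, so ΔQ = 188.27654; wedge = 80.44098 − 66.13197 = 14.30901.
Deadweight loss = ½ × 188.27654 × 14.30901 = 1347.03.

1347.03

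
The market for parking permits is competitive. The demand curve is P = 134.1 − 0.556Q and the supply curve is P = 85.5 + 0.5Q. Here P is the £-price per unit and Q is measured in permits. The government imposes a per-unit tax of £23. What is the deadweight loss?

£250.47

Competitive equilibrium: 134.1 − 0.556Q = 85.5 + 0.5Q → Q* = 46.0227, P* = 108.5114.
With the tax, the buyer price exceeds the seller price by 23: (134.1 − 0.556Q) − (85.5 + 0.5Q) = 23 → Q' = 24.2424.
ΔQ = 46.0227 − 24.2424 = 21.7803; the wedge equals the tax, 23.
The triangle = ½ × 21.7803 × 23 = £250.47.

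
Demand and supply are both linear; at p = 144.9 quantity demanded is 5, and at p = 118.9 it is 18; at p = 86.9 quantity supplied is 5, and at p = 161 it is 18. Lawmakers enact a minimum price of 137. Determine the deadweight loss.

Demand slope = (118.9 − 144.9)/(18 − 5) = −2, so p = 154.9 − 2q.
Supply slope = (161 − 86.9)/(18 − 5) = 5.7, so p = 58.4 + 5.7q.
Competitive equilibrium: 154.9 − 2q = 58.4 + 5.7q → q* = 12.5325, p* = 129.8351.
At the floor p = 137, quantity demanded = (154.9 − 137)/2 = 8.95.
Sellers' marginal cost at q' = 8.95: 58.4 + 5.7·8.95 = 109.415.
Δq = 12.5325 − 8.95 = 3.5825; wedge = 137 − 109.415 = 27.585.
DWL = ½ × 3.5825 × 27.585 = 49.41.

49.41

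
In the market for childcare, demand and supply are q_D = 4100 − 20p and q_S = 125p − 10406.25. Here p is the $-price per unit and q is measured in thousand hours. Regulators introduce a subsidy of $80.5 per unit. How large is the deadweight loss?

$55864.22 thousand

In inverse form: demand p = 205 − 0.05q, supply p = 83.25 + 0.008q.
Competitive equilibrium: 205 − 0.05q = 83.25 + 0.008q → q* = 2099.13793, p* = 100.0431.
The subsidy lowers effective supply by 80.5: p = 2.75 + 0.008q.
New quantity: 205 − 0.05q = 2.75 + 0.008q → q' = 3487.06897.
Overproduction Δq = 3487.06897 − 2099.13793 = 1387.93104; wedge = subsidy = 80.5.
DWL = ½ × 1387.93104 × 80.5 = $55864.22 thousand.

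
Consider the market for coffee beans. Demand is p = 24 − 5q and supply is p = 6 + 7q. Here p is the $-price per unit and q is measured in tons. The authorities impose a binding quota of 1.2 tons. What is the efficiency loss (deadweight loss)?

Competitive equilibrium: 24 − 5q = 6 + 7q → q* = 1.5, p* = 16.5.
At q = 1.2: demand price = 24 − 5·1.2 = 18; supply price = 6 + 7·1.2 = 14.4.
Δq = 1.5 − 1.2 = 0.3; wedge = 18 − 14.4 = 3.6.
The triangle = ½ × 0.3 × 3.6 = $0.54.

$0.54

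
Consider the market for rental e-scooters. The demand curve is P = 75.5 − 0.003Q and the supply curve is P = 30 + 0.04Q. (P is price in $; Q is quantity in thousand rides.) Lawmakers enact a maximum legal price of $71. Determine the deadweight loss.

Competitive equilibrium: 75.5 − 0.003Q = 30 + 0.04Q → Q* = 1058.1395, P* = 72.3256.
At the ceiling P = 71, quantity supplied = (71 − 30)/0.04 = 1025.
Willingness to pay at Q' = 1025: 75.5 − 0.003·1025 = 72.425.
ΔQ = 1058.1395 − 1025 = 33.1395; wedge = 72.425 − 71 = 1.425.
DWL = ½ × 33.1395 × 1.425 = $23.61 thousand.

$23.61 thousand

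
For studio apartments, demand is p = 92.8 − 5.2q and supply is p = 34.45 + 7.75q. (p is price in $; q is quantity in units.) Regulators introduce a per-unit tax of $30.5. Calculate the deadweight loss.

Competitive equilibrium: 92.8 − 5.2q = 34.45 + 7.75q → q* = 4.5058, p* = 69.3699.
With the tax, the buyer price exceeds the seller price by 30.5: (92.8 − 5.2q) − (34.45 + 7.75q) = 30.5 → q' = 2.1506.
Δq = 4.5058 − 2.1506 = 2.3552; the wedge equals the tax, 30.5.
Deadweight loss = ½ × 2.3552 × 30.5 = $35.92.

$35.92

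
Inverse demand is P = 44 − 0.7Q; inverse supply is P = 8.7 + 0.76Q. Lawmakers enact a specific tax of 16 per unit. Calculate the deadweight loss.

Competitive equilibrium: 44 − 0.7Q = 8.7 + 0.76Q → Q* = 24.1781, P* = 27.0753.
With the tax, the buyer price exceeds the seller price by 16: (44 − 0.7Q) − (8.7 + 0.76Q) = 16 → Q' = 13.2192.
ΔQ = 24.1781 − 13.2192 = 10.9589; the wedge equals the tax, 16.
Welfare loss = ½ × 10.9589 × 16 = 87.67.

87.67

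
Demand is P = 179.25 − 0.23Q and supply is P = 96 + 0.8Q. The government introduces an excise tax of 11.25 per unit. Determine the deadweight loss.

61.44

Competitive equilibrium: 179.25 − 0.23Q = 96 + 0.8Q → Q* = 80.8252, P* = 160.6602.
With the tax, the buyer price exceeds the seller price by 11.25: (179.25 − 0.23Q) − (96 + 0.8Q) = 11.25 → Q' = 69.9029.
ΔQ = 80.8252 − 69.9029 = 10.9223; the wedge equals the tax, 11.25.
Welfare loss = ½ × 10.9223 × 11.25 = 61.44.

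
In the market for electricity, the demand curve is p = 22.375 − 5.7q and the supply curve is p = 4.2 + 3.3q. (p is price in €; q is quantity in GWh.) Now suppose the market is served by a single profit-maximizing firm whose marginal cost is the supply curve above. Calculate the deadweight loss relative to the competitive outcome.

Competitive equilibrium: 22.375 − 5.7q = 4.2 + 3.3q → q* = 2.0194, p* = 10.8642.
Marginal revenue: MR = 22.375 − 11.4q. Set MR = MC: 22.375 − 11.4q = 4.2 + 3.3q → q_m = 1.2364.
Price p_m = 22.375 − 5.7·1.2364 = 15.3275; MC(q_m) = 4.2 + 3.3·1.2364 = 8.2801.
Competitive q* = 2.0194, so Δq = 0.783; wedge = 15.3275 − 8.2801 = 7.0474.
DWL = ½ × 0.783 × 7.0474 = €2.76.

€2.76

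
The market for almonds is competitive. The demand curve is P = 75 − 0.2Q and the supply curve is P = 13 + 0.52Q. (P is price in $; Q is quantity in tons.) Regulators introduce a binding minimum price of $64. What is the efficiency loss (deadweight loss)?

Competitive equilibrium: 75 − 0.2Q = 13 + 0.52Q → Q* = 86.1111, P* = 57.7778.
At the floor P = 64, quantity demanded = (75 − 64)/0.2 = 55.
Sellers' marginal cost at Q' = 55: 13 + 0.52·55 = 41.6.
ΔQ = 86.1111 − 55 = 31.1111; wedge = 64 − 41.6 = 22.4.
Deadweight loss = ½ × 31.1111 × 22.4 = $348.44.

$348.44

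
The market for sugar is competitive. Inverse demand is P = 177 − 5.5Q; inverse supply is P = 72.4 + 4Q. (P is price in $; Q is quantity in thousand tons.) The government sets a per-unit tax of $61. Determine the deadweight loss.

$195.84 thousand

Competitive equilibrium: 177 − 5.5Q = 72.4 + 4Q → Q* = 11.0105, P* = 116.4421.
With the tax, the buyer price exceeds the seller price by 61: (177 − 5.5Q) − (72.4 + 4Q) = 61 → Q' = 4.5895.
ΔQ = 11.0105 − 4.5895 = 6.421; the wedge equals the tax, 61.
The triangle = ½ × 6.421 × 61 = $195.84 thousand.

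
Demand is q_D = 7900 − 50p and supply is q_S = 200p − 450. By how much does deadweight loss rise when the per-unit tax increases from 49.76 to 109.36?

In inverse form: demand p = 158 − 0.02q, supply p = 2.25 + 0.005q.
Competitive equilibrium: 158 − 0.02q = 2.25 + 0.005q → q* = 6230, p* = 33.4.
For a per-unit tax t: Δq = t/0.025, so DWL = ½·t·(t/0.025) = t²/0.05.
At t = 49.76: DWL = 49521.152. At t = 109.36: DWL = 239192.192.
Increase = 239192.192 − 49521.152 = 189671.04.

189671.04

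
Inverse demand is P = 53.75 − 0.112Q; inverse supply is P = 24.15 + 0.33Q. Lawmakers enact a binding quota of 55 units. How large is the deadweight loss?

31.66

Competitive equilibrium: 53.75 − 0.112Q = 24.15 + 0.33Q → Q* = 66.9683, P* = 46.2495.
At Q = 55: demand price = 53.75 − 0.112·55 = 47.59; supply price = 24.15 + 0.33·55 = 42.3.
ΔQ = 66.9683 − 55 = 11.9683; wedge = 47.59 − 42.3 = 5.29.
Deadweight loss = ½ × 11.9683 × 5.29 = 31.66.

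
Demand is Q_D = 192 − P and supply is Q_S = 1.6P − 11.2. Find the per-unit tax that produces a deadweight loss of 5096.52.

In inverse form: demand P = 192 − Q, supply P = 7 + 0.625Q.
Competitive equilibrium: 192 − Q = 7 + 0.625Q → Q* = 113.8462, P* = 78.1538.
A tax t gives ΔQ = t/1.625 and wedge t, so DWL = t²/3.25.
t²/3.25 = 5096.52 → t² = 16563.69 → t = 128.7.

128.7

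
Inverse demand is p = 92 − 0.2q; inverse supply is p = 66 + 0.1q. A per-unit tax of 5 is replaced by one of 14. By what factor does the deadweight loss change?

Competitive equilibrium: 92 − 0.2q = 66 + 0.1q → q* = 86.6667, p* = 74.6667.
For a per-unit tax t: Δq = t/0.3, so DWL = ½·t·(t/0.3) = t²/0.6.
At t = 5: DWL = 41.667. At t = 14: DWL = 326.667.
Ratio = (14/5)² = 7.84.

7.84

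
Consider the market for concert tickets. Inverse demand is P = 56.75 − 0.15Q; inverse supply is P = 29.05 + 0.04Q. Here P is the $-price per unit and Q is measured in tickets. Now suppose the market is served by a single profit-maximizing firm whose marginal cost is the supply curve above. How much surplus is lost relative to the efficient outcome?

$393.01

Competitive equilibrium: 56.75 − 0.15Q = 29.05 + 0.04Q → Q* = 145.7895, P* = 34.8816.
Marginal revenue: MR = 56.75 − 0.3Q. Set MR = MC: 56.75 − 0.3Q = 29.05 + 0.04Q → Q_m = 81.4706.
Price P_m = 56.75 − 0.15·81.4706 = 44.5294; MC(Q_m) = 29.05 + 0.04·81.4706 = 32.3088.
Competitive Q* = 145.7895, so ΔQ = 64.3189; wedge = 44.5294 − 32.3088 = 12.2206.
DWL = ½ × 64.3189 × 12.2206 = $393.01.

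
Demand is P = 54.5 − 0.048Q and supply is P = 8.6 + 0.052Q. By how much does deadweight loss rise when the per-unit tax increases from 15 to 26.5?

2386.25

Competitive equilibrium: 54.5 − 0.048Q = 8.6 + 0.052Q → Q* = 459, P* = 32.468.
For a per-unit tax t: ΔQ = t/0.1, so DWL = ½·t·(t/0.1) = t²/0.2.
At t = 15: DWL = 1125. At t = 26.5: DWL = 3511.25.
Increase = 3511.25 − 1125 = 2386.25.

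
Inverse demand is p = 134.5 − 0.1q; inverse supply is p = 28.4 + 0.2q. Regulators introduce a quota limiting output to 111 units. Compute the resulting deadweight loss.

Competitive equilibrium: 134.5 − 0.1q = 28.4 + 0.2q → q* = 353.6667, p* = 99.1333.
At q = 111: demand price = 134.5 − 0.1·111 = 123.4; supply price = 28.4 + 0.2·111 = 50.6.
Δq = 353.6667 − 111 = 242.6667; wedge = 123.4 − 50.6 = 72.8.
Deadweight loss = ½ × 242.6667 × 72.8 = 8833.07.

8833.07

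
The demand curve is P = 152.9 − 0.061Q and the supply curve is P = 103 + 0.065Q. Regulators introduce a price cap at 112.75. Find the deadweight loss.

Competitive equilibrium: 152.9 − 0.061Q = 103 + 0.065Q → Q* = 396.0317, P* = 128.7421.
At the ceiling P = 112.75, quantity supplied = (112.75 − 103)/0.065 = 150.
Willingness to pay at Q' = 150: 152.9 − 0.061·150 = 143.75.
ΔQ = 396.0317 − 150 = 246.0317; wedge = 143.75 − 112.75 = 31.
The triangle = ½ × 246.0317 × 31 = 3813.49.

3813.49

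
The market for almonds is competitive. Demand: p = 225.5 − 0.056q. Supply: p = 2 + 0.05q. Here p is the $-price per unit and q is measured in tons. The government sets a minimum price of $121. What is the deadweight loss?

$3114.65

Competitive equilibrium: 225.5 − 0.056q = 2 + 0.05q → q* = 2108.4906, p* = 107.4245.
At the floor p = 121, quantity demanded = (225.5 − 121)/0.056 = 1866.0714.
Sellers' marginal cost at q' = 1866.0714: 2 + 0.05·1866.0714 = 95.3036.
Δq = 2108.4906 − 1866.0714 = 242.4192; wedge = 121 − 95.3036 = 25.6964.
The triangle = ½ × 242.4192 × 25.6964 = $3114.65.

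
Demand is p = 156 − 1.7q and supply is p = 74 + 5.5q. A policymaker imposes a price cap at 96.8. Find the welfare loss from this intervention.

Competitive equilibrium: 156 − 1.7q = 74 + 5.5q → q* = 11.3889, p* = 136.6389.
At the ceiling p = 96.8, quantity supplied = (96.8 − 74)/5.5 = 4.1455.
Willingness to pay at q' = 4.1455: 156 − 1.7·4.1455 = 148.9527.
Δq = 11.3889 − 4.1455 = 7.2434; wedge = 148.9527 − 96.8 = 52.1527.
DWL = ½ × 7.2434 × 52.1527 = 188.88.

188.88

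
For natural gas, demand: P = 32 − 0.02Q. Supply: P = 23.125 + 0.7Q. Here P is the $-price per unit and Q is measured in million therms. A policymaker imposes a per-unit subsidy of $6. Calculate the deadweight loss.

$25 million

Competitive equilibrium: 32 − 0.02Q = 23.125 + 0.7Q → Q* = 12.3264, P* = 31.7535.
The subsidy lowers effective supply by 6: P = 17.125 + 0.7Q.
New quantity: 32 − 0.02Q = 17.125 + 0.7Q → Q' = 20.6597.
Overproduction ΔQ = 20.6597 − 12.3264 = 8.3333; wedge = subsidy = 6.
DWL = ½ × 8.3333 × 6 = $25 million.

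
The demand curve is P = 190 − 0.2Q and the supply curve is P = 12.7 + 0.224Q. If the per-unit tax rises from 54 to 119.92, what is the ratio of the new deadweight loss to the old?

4.932

Competitive equilibrium: 190 − 0.2Q = 12.7 + 0.224Q → Q* = 418.1604, P* = 106.3679.
For a per-unit tax t: ΔQ = t/0.424, so DWL = ½·t·(t/0.424) = t²/0.848.
At t = 54: DWL = 3438.679. At t = 119.92: DWL = 16958.498.
Ratio = (119.92/54)² = 4.932.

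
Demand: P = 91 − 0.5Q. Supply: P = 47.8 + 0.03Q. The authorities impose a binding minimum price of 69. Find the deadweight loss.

Competitive equilibrium: 91 − 0.5Q = 47.8 + 0.03Q → Q* = 81.5094, P* = 50.2453.
At the floor P = 69, quantity demanded = (91 − 69)/0.5 = 44.
Sellers' marginal cost at Q' = 44: 47.8 + 0.03·44 = 49.12.
ΔQ = 81.5094 − 44 = 37.5094; wedge = 69 − 49.12 = 19.88.
Welfare loss = ½ × 37.5094 × 19.88 = 372.84.

372.84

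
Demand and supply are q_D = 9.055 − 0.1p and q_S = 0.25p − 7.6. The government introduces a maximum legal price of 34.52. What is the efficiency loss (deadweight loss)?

In inverse form: demand p = 90.55 − 10q, supply p = 30.4 + 4q.
Competitive equilibrium: 90.55 − 10q = 30.4 + 4q → q* = 4.2964, p* = 47.5857.
At the ceiling p = 34.52, quantity supplied = (34.52 − 30.4)/4 = 1.03.
Willingness to pay at q' = 1.03: 90.55 − 10·1.03 = 80.25.
Δq = 4.2964 − 1.03 = 3.2664; wedge = 80.25 − 34.52 = 45.73.
DWL = ½ × 3.2664 × 45.73 = 74.69.

74.69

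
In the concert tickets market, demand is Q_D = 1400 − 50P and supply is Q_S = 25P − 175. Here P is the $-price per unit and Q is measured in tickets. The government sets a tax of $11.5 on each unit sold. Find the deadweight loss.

In inverse form: demand P = 28 − 0.02Q, supply P = 7 + 0.04Q.
Competitive equilibrium: 28 − 0.02Q = 7 + 0.04Q → Q* = 350, P* = 21.
With the tax, the buyer price exceeds the seller price by 11.5: (28 − 0.02Q) − (7 + 0.04Q) = 11.5 → Q' = 158.3333.
ΔQ = 350 − 158.3333 = 191.6667; the wedge equals the tax, 11.5.
DWL = ½ × 191.6667 × 11.5 = $1102.08.

$1102.08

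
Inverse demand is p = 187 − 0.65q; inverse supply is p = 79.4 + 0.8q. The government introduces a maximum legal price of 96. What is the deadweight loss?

Competitive equilibrium: 187 − 0.65q = 79.4 + 0.8q → q* = 74.2069, p* = 138.7655.
At the ceiling p = 96, quantity supplied = (96 − 79.4)/0.8 = 20.75.
Willingness to pay at q' = 20.75: 187 − 0.65·20.75 = 173.5125.
Δq = 74.2069 − 20.75 = 53.4569; wedge = 173.5125 − 96 = 77.5125.
Welfare loss = ½ × 53.4569 × 77.5125 = 2071.79.

2071.79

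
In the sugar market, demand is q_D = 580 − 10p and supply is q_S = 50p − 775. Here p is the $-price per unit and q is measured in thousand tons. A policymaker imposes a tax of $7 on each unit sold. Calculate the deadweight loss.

$204.17 thousand

In inverse form: demand p = 58 − 0.1q, supply p = 15.5 + 0.02q.
Competitive equilibrium: 58 − 0.1q = 15.5 + 0.02q → q* = 354.1667, p* = 22.5833.
With the tax, the buyer price exceeds the seller price by 7: (58 − 0.1q) − (15.5 + 0.02q) = 7 → q' = 295.8333.
Δq = 354.1667 − 295.8333 = 58.3334; the wedge equals the tax, 7.
DWL = ½ × 58.3334 × 7 = $204.17 thousand.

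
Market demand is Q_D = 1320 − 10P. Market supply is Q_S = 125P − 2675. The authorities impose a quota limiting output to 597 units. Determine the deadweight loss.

9849.18

In inverse form: demand P = 132 − 0.1Q, supply P = 21.4 + 0.008Q.
Competitive equilibrium: 132 − 0.1Q = 21.4 + 0.008Q → Q* = 1024.0741, P* = 29.5926.
At Q = 597: demand price = 132 − 0.1·597 = 72.3; supply price = 21.4 + 0.008·597 = 26.176.
ΔQ = 1024.0741 − 597 = 427.0741; wedge = 72.3 − 26.176 = 46.124.
Welfare loss = ½ × 427.0741 × 46.124 = 9849.18.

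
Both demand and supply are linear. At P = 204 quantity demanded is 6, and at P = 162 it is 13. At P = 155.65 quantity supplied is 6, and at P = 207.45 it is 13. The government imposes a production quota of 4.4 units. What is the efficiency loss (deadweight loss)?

181.74

Demand slope = (162 − 204)/(13 − 6) = −6, so P = 240 − 6Q.
Supply slope = (207.45 − 155.65)/(13 − 6) = 7.4, so P = 111.25 + 7.4Q.
Competitive equilibrium: 240 − 6Q = 111.25 + 7.4Q → Q* = 9.6082, P* = 182.3507.
At Q = 4.4: demand price = 240 − 6·4.4 = 213.6; supply price = 111.25 + 7.4·4.4 = 143.81.
ΔQ = 9.6082 − 4.4 = 5.2082; wedge = 213.6 − 143.81 = 69.79.
Welfare loss = ½ × 5.2082 × 69.79 = 181.74.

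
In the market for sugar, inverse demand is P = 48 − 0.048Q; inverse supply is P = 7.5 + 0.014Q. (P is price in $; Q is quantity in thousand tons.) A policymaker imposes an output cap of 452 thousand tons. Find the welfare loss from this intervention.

Competitive equilibrium: 48 − 0.048Q = 7.5 + 0.014Q → Q* = 653.2258, P* = 16.6452.
At Q = 452: demand price = 48 − 0.048·452 = 26.304; supply price = 7.5 + 0.014·452 = 13.828.
ΔQ = 653.2258 − 452 = 201.2258; wedge = 26.304 − 13.828 = 12.476.
Deadweight loss = ½ × 201.2258 × 12.476 = $1255.25 thousand.

$1255.25 thousand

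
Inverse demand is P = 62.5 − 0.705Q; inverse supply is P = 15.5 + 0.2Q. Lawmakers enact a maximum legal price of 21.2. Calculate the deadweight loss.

248.49

Competitive equilibrium: 62.5 − 0.705Q = 15.5 + 0.2Q → Q* = 51.9337, P* = 25.8867.
At the ceiling P = 21.2, quantity supplied = (21.2 − 15.5)/0.2 = 28.5.
Willingness to pay at Q' = 28.5: 62.5 − 0.705·28.5 = 42.4075.
ΔQ = 51.9337 − 28.5 = 23.4337; wedge = 42.4075 − 21.2 = 21.2075.
Deadweight loss = ½ × 23.4337 × 21.2075 = 248.49.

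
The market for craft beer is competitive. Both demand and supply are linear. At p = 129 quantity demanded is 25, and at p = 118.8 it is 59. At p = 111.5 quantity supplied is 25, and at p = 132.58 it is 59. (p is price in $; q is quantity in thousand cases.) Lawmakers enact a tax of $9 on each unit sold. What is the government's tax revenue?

$308.15 thousand

Demand slope = (118.8 − 129)/(59 − 25) = −0.3, so p = 136.5 − 0.3q.
Supply slope = (132.58 − 111.5)/(59 − 25) = 0.62, so p = 96 + 0.62q.
Competitive equilibrium: 136.5 − 0.3q = 96 + 0.62q → q* = 44.0217, p* = 123.2935.
With the tax, the buyer price exceeds the seller price by 9: (136.5 − 0.3q) − (96 + 0.62q) = 9 → q' = 34.2391.
Tax revenue = 9 × 34.2391 = $308.15 thousand.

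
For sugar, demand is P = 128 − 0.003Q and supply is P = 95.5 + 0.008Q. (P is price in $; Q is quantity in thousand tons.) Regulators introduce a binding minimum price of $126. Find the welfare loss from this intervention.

Competitive equilibrium: 128 − 0.003Q = 95.5 + 0.008Q → Q* = 2954.545455, P* = 119.136364.
At the floor P = 126, quantity demanded = (128 − 126)/0.003 = 666.666667.
Sellers' marginal cost at Q' = 666.666667: 95.5 + 0.008·666.666667 = 100.833333.
ΔQ = 2954.545455 − 666.666667 = 2287.878788; wedge = 126 − 100.833333 = 25.166667.
Welfare loss = ½ × 2287.878788 × 25.166667 = $28789.14 thousand.

$28789.14 thousand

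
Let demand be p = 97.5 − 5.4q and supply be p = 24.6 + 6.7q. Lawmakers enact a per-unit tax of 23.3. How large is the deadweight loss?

Competitive equilibrium: 97.5 − 5.4q = 24.6 + 6.7q → q* = 6.0248, p* = 64.9661.
With the tax, the buyer price exceeds the seller price by 23.3: (97.5 − 5.4q) − (24.6 + 6.7q) = 23.3 → q' = 4.0992.
Δq = 6.0248 − 4.0992 = 1.9256; the wedge equals the tax, 23.3.
DWL = ½ × 1.9256 × 23.3 = 22.43.

22.43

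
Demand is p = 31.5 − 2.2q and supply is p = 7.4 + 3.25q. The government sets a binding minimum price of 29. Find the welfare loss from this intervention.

29.42

Competitive equilibrium: 31.5 − 2.2q = 7.4 + 3.25q → q* = 4.422, p* = 21.7716.
At the floor p = 29, quantity demanded = (31.5 − 29)/2.2 = 1.1364.
Sellers' marginal cost at q' = 1.1364: 7.4 + 3.25·1.1364 = 11.0933.
Δq = 4.422 − 1.1364 = 3.2856; wedge = 29 − 11.0933 = 17.9067.
The triangle = ½ × 3.2856 × 17.9067 = 29.42.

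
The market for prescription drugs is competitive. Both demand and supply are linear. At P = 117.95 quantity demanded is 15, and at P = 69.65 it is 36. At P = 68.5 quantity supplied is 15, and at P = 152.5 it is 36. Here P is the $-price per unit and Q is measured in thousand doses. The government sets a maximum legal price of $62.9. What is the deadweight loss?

Demand slope = (69.65 − 117.95)/(36 − 15) = −2.3, so P = 152.45 − 2.3Q.
Supply slope = (152.5 − 68.5)/(36 − 15) = 4, so P = 8.5 + 4Q.
Competitive equilibrium: 152.45 − 2.3Q = 8.5 + 4Q → Q* = 22.8492, P* = 99.8968.
At the ceiling P = 62.9, quantity supplied = (62.9 − 8.5)/4 = 13.6.
Willingness to pay at Q' = 13.6: 152.45 − 2.3·13.6 = 121.17.
ΔQ = 22.8492 − 13.6 = 9.2492; wedge = 121.17 − 62.9 = 58.27.
The triangle = ½ × 9.2492 × 58.27 = $269.48 thousand.

$269.48 thousand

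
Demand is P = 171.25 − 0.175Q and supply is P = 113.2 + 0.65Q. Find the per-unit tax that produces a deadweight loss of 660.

Competitive equilibrium: 171.25 − 0.175Q = 113.2 + 0.65Q → Q* = 70.3636, P* = 158.9364.
A tax t gives ΔQ = t/0.825 and wedge t, so DWL = t²/1.65.
t²/1.65 = 660 → t² = 1089 → t = 33.

33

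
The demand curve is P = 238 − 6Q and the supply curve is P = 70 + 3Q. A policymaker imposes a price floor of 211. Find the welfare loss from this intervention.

903.125

Competitive equilibrium: 238 − 6Q = 70 + 3Q → Q* = 18.66667, P* = 126.
At the floor P = 211, quantity demanded = (238 − 211)/6 = 4.5.
Sellers' marginal cost at Q' = 4.5: 70 + 3·4.5 = 83.5.
ΔQ = 18.66667 − 4.5 = 14.16667; wedge = 211 − 83.5 = 127.5.
DWL = ½ × 14.16667 × 127.5 = 903.125.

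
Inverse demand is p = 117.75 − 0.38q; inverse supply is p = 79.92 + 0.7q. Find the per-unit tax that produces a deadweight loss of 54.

10.8

Competitive equilibrium: 117.75 − 0.38q = 79.92 + 0.7q → q* = 35.0278, p* = 104.4394.
A tax t gives Δq = t/1.08 and wedge t, so DWL = t²/2.16.
t²/2.16 = 54 → t² = 116.64 → t = 10.8.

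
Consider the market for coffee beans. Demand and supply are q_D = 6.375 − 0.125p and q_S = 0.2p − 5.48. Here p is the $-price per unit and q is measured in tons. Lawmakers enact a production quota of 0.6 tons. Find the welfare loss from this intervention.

$9.60

In inverse form: demand p = 51 − 8q, supply p = 27.4 + 5q.
Competitive equilibrium: 51 − 8q = 27.4 + 5q → q* = 1.8154, p* = 36.4769.
At q = 0.6: demand price = 51 − 8·0.6 = 46.2; supply price = 27.4 + 5·0.6 = 30.4.
Δq = 1.8154 − 0.6 = 1.2154; wedge = 46.2 − 30.4 = 15.8.
Deadweight loss = ½ × 1.2154 × 15.8 = $9.60.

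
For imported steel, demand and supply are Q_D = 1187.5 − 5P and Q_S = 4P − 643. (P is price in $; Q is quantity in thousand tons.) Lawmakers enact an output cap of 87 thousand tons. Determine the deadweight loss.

$1570.84 thousand

In inverse form: demand P = 237.5 − 0.2Q, supply P = 160.75 + 0.25Q.
Competitive equilibrium: 237.5 − 0.2Q = 160.75 + 0.25Q → Q* = 170.55556, P* = 203.38889.
At Q = 87: demand price = 237.5 − 0.2·87 = 220.1; supply price = 160.75 + 0.25·87 = 182.5.
ΔQ = 170.55556 − 87 = 83.55556; wedge = 220.1 − 182.5 = 37.6.
Welfare loss = ½ × 83.55556 × 37.6 = $1570.84 thousand.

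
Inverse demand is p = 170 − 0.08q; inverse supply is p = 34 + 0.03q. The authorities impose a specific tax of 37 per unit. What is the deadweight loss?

6222.73

Competitive equilibrium: 170 − 0.08q = 34 + 0.03q → q* = 1236.3636, p* = 71.0909.
With the tax, the buyer price exceeds the seller price by 37: (170 − 0.08q) − (34 + 0.03q) = 37 → q' = 900.
Δq = 1236.3636 − 900 = 336.3636; the wedge equals the tax, 37.
The triangle = ½ × 336.3636 × 37 = 6222.73.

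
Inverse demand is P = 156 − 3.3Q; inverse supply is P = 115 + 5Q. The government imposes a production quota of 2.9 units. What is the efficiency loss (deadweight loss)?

Competitive equilibrium: 156 − 3.3Q = 115 + 5Q → Q* = 4.9398, P* = 139.6988.
At Q = 2.9: demand price = 156 − 3.3·2.9 = 146.43; supply price = 115 + 5·2.9 = 129.5.
ΔQ = 4.9398 − 2.9 = 2.0398; wedge = 146.43 − 129.5 = 16.93.
Welfare loss = ½ × 2.0398 × 16.93 = 17.27.

17.27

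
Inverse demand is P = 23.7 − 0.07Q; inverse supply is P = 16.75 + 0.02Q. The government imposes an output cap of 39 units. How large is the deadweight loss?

Competitive equilibrium: 23.7 − 0.07Q = 16.75 + 0.02Q → Q* = 77.2222, P* = 18.2944.
At Q = 39: demand price = 23.7 − 0.07·39 = 20.97; supply price = 16.75 + 0.02·39 = 17.53.
ΔQ = 77.2222 − 39 = 38.2222; wedge = 20.97 − 17.53 = 3.44.
DWL = ½ × 38.2222 × 3.44 = 65.74.

65.74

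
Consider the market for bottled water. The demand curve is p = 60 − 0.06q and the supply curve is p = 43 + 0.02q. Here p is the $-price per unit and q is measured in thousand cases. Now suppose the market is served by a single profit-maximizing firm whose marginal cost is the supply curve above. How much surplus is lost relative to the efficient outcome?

$331.76 thousand

Competitive equilibrium: 60 − 0.06q = 43 + 0.02q → q* = 212.5, p* = 47.25.
Marginal revenue: MR = 60 − 0.12q. Set MR = MC: 60 − 0.12q = 43 + 0.02q → q_m = 121.4286.
Price p_m = 60 − 0.06·121.4286 = 52.7143; MC(q_m) = 43 + 0.02·121.4286 = 45.4286.
Competitive q* = 212.5, so Δq = 91.0714; wedge = 52.7143 − 45.4286 = 7.2857.
DWL = ½ × 91.0714 × 7.2857 = $331.76 thousand.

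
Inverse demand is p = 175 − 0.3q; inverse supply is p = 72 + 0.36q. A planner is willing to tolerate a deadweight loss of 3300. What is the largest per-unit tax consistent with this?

66

Competitive equilibrium: 175 − 0.3q = 72 + 0.36q → q* = 156.0606, p* = 128.1818.
A tax t gives Δq = t/0.66 and wedge t, so DWL = t²/1.32.
t²/1.32 = 3300 → t² = 4356 → t = 66.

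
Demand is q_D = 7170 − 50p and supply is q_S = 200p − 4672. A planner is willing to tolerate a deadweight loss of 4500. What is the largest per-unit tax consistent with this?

In inverse form: demand p = 143.4 − 0.02q, supply p = 23.36 + 0.005q.
Competitive equilibrium: 143.4 − 0.02q = 23.36 + 0.005q → q* = 4801.6, p* = 47.368.
A tax t gives Δq = t/0.025 and wedge t, so DWL = t²/0.05.
t²/0.05 = 4500 → t² = 225 → t = 15.

15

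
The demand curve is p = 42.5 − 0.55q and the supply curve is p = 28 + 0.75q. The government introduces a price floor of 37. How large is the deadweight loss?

0.87

Competitive equilibrium: 42.5 − 0.55q = 28 + 0.75q → q* = 11.1538, p* = 36.3654.
At the floor p = 37, quantity demanded = (42.5 − 37)/0.55 = 10.
Sellers' marginal cost at q' = 10: 28 + 0.75·10 = 35.5.
Δq = 11.1538 − 10 = 1.1538; wedge = 37 − 35.5 = 1.5.
DWL = ½ × 1.1538 × 1.5 = 0.87.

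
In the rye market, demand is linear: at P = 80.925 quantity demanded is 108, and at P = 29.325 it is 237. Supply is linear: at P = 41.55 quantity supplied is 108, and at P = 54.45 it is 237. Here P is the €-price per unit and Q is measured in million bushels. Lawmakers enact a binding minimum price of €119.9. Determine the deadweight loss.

€7760.51 million

Demand slope = (29.325 − 80.925)/(237 − 108) = −0.4, so P = 124.125 − 0.4Q.
Supply slope = (54.45 − 41.55)/(237 − 108) = 0.1, so P = 30.75 + 0.1Q.
Competitive equilibrium: 124.125 − 0.4Q = 30.75 + 0.1Q → Q* = 186.75, P* = 49.425.
At the floor P = 119.9, quantity demanded = (124.125 − 119.9)/0.4 = 10.5625.
Sellers' marginal cost at Q' = 10.5625: 30.75 + 0.1·10.5625 = 31.80625.
ΔQ = 186.75 − 10.5625 = 176.1875; wedge = 119.9 − 31.80625 = 88.09375.
Deadweight loss = ½ × 176.1875 × 88.09375 = €7760.51 million.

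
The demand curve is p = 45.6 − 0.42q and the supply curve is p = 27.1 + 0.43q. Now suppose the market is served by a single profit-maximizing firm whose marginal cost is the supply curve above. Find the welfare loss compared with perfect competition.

22.02

Competitive equilibrium: 45.6 − 0.42q = 27.1 + 0.43q → q* = 21.7647, p* = 36.4588.
Marginal revenue: MR = 45.6 − 0.84q. Set MR = MC: 45.6 − 0.84q = 27.1 + 0.43q → q_m = 14.5669.
Price p_m = 45.6 − 0.42·14.5669 = 39.4819; MC(q_m) = 27.1 + 0.43·14.5669 = 33.3638.
Competitive q* = 21.7647, so Δq = 7.1978; wedge = 39.4819 − 33.3638 = 6.1181.
Deadweight loss = ½ × 7.1978 × 6.1181 = 22.02.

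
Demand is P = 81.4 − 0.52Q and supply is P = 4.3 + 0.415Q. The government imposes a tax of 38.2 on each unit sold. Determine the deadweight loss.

Competitive equilibrium: 81.4 − 0.52Q = 4.3 + 0.415Q → Q* = 82.4599, P* = 38.5209.
With the tax, the buyer price exceeds the seller price by 38.2: (81.4 − 0.52Q) − (4.3 + 0.415Q) = 38.2 → Q' = 41.6043.
ΔQ = 82.4599 − 41.6043 = 40.8556; the wedge equals the tax, 38.2.
The triangle = ½ × 40.8556 × 38.2 = 780.34.

780.34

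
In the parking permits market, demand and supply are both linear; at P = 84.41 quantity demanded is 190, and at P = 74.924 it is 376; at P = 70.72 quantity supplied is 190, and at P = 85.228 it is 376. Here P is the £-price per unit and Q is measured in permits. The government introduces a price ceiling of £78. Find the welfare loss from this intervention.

£10.55

Demand slope = (74.924 − 84.41)/(376 − 190) = −0.051, so P = 94.1 − 0.051Q.
Supply slope = (85.228 − 70.72)/(376 − 190) = 0.078, so P = 55.9 + 0.078Q.
Competitive equilibrium: 94.1 − 0.051Q = 55.9 + 0.078Q → Q* = 296.124, P* = 78.9977.
At the ceiling P = 78, quantity supplied = (78 − 55.9)/0.078 = 283.3333.
Willingness to pay at Q' = 283.3333: 94.1 − 0.051·283.3333 = 79.65.
ΔQ = 296.124 − 283.3333 = 12.7907; wedge = 79.65 − 78 = 1.65.
Deadweight loss = ½ × 12.7907 × 1.65 = £10.55.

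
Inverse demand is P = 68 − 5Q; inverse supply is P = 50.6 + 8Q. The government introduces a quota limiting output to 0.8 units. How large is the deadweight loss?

1.88

Competitive equilibrium: 68 − 5Q = 50.6 + 8Q → Q* = 1.3385, P* = 61.3077.
At Q = 0.8: demand price = 68 − 5·0.8 = 64; supply price = 50.6 + 8·0.8 = 57.
ΔQ = 1.3385 − 0.8 = 0.5385; wedge = 64 − 57 = 7.
DWL = ½ × 0.5385 × 7 = 1.88.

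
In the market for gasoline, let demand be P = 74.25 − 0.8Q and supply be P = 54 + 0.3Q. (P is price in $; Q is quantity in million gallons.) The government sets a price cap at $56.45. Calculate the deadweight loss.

Competitive equilibrium: 74.25 − 0.8Q = 54 + 0.3Q → Q* = 18.4091, P* = 59.5227.
At the ceiling P = 56.45, quantity supplied = (56.45 − 54)/0.3 = 8.1667.
Willingness to pay at Q' = 8.1667: 74.25 − 0.8·8.1667 = 67.7166.
ΔQ = 18.4091 − 8.1667 = 10.2424; wedge = 67.7166 − 56.45 = 11.2666.
Welfare loss = ½ × 10.2424 × 11.2666 = $57.70 million.

$57.70 million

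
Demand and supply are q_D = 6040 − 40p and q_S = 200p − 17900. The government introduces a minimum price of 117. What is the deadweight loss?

7141.50

In inverse form: demand p = 151 − 0.025q, supply p = 89.5 + 0.005q.
Competitive equilibrium: 151 − 0.025q = 89.5 + 0.005q → q* = 2050, p* = 99.75.
At the floor p = 117, quantity demanded = (151 − 117)/0.025 = 1360.
Sellers' marginal cost at q' = 1360: 89.5 + 0.005·1360 = 96.3.
Δq = 2050 − 1360 = 690; wedge = 117 − 96.3 = 20.7.
The triangle = ½ × 690 × 20.7 = 7141.50.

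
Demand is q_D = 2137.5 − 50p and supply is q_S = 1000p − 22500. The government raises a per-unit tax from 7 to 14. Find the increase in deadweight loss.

In inverse form: demand p = 42.75 − 0.02q, supply p = 22.5 + 0.001q.
Competitive equilibrium: 42.75 − 0.02q = 22.5 + 0.001q → q* = 964.2857, p* = 23.4643.
For a per-unit tax t: Δq = t/0.021, so DWL = ½·t·(t/0.021) = t²/0.042.
At t = 7: DWL = 1166.667. At t = 14: DWL = 4666.667.
Increase = 4666.667 − 1166.667 = 3500.

3500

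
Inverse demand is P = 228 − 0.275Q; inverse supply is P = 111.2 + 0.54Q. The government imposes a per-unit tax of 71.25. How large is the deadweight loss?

Competitive equilibrium: 228 − 0.275Q = 111.2 + 0.54Q → Q* = 143.3129, P* = 188.589.
With the tax, the buyer price exceeds the seller price by 71.25: (228 − 0.275Q) − (111.2 + 0.54Q) = 71.25 → Q' = 55.8896.
ΔQ = 143.3129 − 55.8896 = 87.4233; the wedge equals the tax, 71.25.
Welfare loss = ½ × 87.4233 × 71.25 = 3114.46.

3114.46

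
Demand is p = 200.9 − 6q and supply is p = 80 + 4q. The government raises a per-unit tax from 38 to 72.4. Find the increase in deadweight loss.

Competitive equilibrium: 200.9 − 6q = 80 + 4q → q* = 12.09, p* = 128.36.
For a per-unit tax t: Δq = t/10, so DWL = ½·t·(t/10) = t²/20.
At t = 38: DWL = 72.2. At t = 72.4: DWL = 262.088.
Increase = 262.088 − 72.2 = 189.888.

189.888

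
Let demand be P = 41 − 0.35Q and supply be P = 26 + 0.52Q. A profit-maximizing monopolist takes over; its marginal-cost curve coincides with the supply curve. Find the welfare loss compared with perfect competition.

Competitive equilibrium: 41 − 0.35Q = 26 + 0.52Q → Q* = 17.2414, P* = 34.9655.
Marginal revenue: MR = 41 − 0.7Q. Set MR = MC: 41 − 0.7Q = 26 + 0.52Q → Q_m = 12.2951.
Price P_m = 41 − 0.35·12.2951 = 36.6967; MC(Q_m) = 26 + 0.52·12.2951 = 32.3935.
Competitive Q* = 17.2414, so ΔQ = 4.9463; wedge = 36.6967 − 32.3935 = 4.3032.
DWL = ½ × 4.9463 × 4.3032 = 10.64.

10.64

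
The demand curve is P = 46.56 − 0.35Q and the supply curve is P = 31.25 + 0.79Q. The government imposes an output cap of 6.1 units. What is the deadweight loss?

Competitive equilibrium: 46.56 − 0.35Q = 31.25 + 0.79Q → Q* = 13.4298, P* = 41.8596.
At Q = 6.1: demand price = 46.56 − 0.35·6.1 = 44.425; supply price = 31.25 + 0.79·6.1 = 36.069.
ΔQ = 13.4298 − 6.1 = 7.3298; wedge = 44.425 − 36.069 = 8.356.
Welfare loss = ½ × 7.3298 × 8.356 = 30.62.

30.62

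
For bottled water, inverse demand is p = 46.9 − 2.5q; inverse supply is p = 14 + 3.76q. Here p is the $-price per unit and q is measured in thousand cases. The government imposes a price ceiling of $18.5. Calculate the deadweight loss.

$51.56 thousand

Competitive equilibrium: 46.9 − 2.5q = 14 + 3.76q → q* = 5.2556, p* = 33.761.
At the ceiling p = 18.5, quantity supplied = (18.5 − 14)/3.76 = 1.1968.
Willingness to pay at q' = 1.1968: 46.9 − 2.5·1.1968 = 43.908.
Δq = 5.2556 − 1.1968 = 4.0588; wedge = 43.908 − 18.5 = 25.408.
Welfare loss = ½ × 4.0588 × 25.408 = $51.56 thousand.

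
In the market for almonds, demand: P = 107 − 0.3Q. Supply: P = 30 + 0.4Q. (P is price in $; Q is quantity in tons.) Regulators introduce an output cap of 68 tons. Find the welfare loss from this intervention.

Competitive equilibrium: 107 − 0.3Q = 30 + 0.4Q → Q* = 110, P* = 74.
At Q = 68: demand price = 107 − 0.3·68 = 86.6; supply price = 30 + 0.4·68 = 57.2.
ΔQ = 110 − 68 = 42; wedge = 86.6 − 57.2 = 29.4.
DWL = ½ × 42 × 29.4 = $617.40.

$617.40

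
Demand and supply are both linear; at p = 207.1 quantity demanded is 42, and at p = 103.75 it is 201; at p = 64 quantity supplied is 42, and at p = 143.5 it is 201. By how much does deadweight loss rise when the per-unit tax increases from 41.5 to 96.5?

3300

Demand slope = (103.75 − 207.1)/(201 − 42) = −0.65, so p = 234.4 − 0.65q.
Supply slope = (143.5 − 64)/(201 − 42) = 0.5, so p = 43 + 0.5q.
Competitive equilibrium: 234.4 − 0.65q = 43 + 0.5q → q* = 166.4348, p* = 126.2174.
For a per-unit tax t: Δq = t/1.15, so DWL = ½·t·(t/1.15) = t²/2.3.
At t = 41.5: DWL = 748.804. At t = 96.5: DWL = 4048.804.
Increase = 4048.804 − 748.804 = 3300.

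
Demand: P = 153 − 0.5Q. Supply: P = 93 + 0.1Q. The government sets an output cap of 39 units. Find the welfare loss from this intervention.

Competitive equilibrium: 153 − 0.5Q = 93 + 0.1Q → Q* = 100, P* = 103.
At Q = 39: demand price = 153 − 0.5·39 = 133.5; supply price = 93 + 0.1·39 = 96.9.
ΔQ = 100 − 39 = 61; wedge = 133.5 − 96.9 = 36.6.
The triangle = ½ × 61 × 36.6 = 1116.30.

1116.30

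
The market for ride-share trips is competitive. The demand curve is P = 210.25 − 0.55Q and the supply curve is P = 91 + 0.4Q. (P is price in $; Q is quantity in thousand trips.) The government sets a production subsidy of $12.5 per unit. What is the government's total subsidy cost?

Competitive equilibrium: 210.25 − 0.55Q = 91 + 0.4Q → Q* = 125.5263, P* = 141.2105.
The subsidy lowers effective supply by 12.5: P = 78.5 + 0.4Q.
New quantity: 210.25 − 0.55Q = 78.5 + 0.4Q → Q' = 138.6842.
Total subsidy cost = 12.5 × 138.6842 = $1733.55 thousand.

$1733.55 thousand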